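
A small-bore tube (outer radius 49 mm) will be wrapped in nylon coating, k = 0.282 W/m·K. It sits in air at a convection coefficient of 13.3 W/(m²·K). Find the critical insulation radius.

For a cylinder r_cr = k/h = 0.282/13.3
r_cr = 21.2 mm; since the bare radius (49 mm) is above r_cr, any added insulation will reduce heat loss.

r_cr ≈ 21.2 mm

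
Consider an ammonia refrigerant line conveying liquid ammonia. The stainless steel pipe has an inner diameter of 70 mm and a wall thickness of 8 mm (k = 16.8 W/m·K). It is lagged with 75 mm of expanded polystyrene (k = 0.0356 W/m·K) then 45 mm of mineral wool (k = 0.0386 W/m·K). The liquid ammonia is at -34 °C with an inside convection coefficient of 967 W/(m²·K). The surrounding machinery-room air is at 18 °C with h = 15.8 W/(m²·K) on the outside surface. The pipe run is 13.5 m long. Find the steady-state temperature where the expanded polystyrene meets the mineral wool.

Cylindrical conduction, so R = ln(r₂/r₁)/(2πkL) per layer, in series:
R_inner film = 1/(h_i·2πr₁L) = 1/(967×2π×0.035×13.5) = 3.483×10^-4 K/W
R_stainless steel pipe wall = ln(43/35)/(2π×16.8×13.5) = 1.445×10^-4 K/W
R_expanded polystyrene = ln(118/43)/(2π×0.0356×13.5) = 0.3343 K/W
R_mineral wool = ln(163/118)/(2π×0.0386×13.5) = 0.09867 K/W
R_outer film = 1/(h_o·2πr_oL) = 1/(15.8×2π×0.163×13.5) = 0.004578 K/W
R_total = 0.438 K/W
Q = ΔT/R_total = 52/0.438
Q = 119 W
T_interface = T_inner + Q·ΣR(inner→interface) = -34 + 119×0.3348

T ≈ 5.74 °C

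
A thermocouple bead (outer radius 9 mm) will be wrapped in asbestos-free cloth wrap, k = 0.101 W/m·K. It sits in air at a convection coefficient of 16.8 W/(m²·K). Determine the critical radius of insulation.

r_cr ≈ 12 mm

For a sphere r_cr = 2k/h = 2×0.101/16.8
r_cr = 12 mm; since the bare radius (9 mm) is below r_cr, adding a thin layer of insulation will *increase* heat loss.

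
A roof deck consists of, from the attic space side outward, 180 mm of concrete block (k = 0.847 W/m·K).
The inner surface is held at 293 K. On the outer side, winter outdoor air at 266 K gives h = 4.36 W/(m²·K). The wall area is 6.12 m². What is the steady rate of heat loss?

Q ≈ 374 W

Model the wall as resistances in series:
R_concrete block = L/(kA) = 0.18/(0.847×6.12) = 0.03472 K/W
R_outer film = 1/(h_o·A) = 1/(4.36×6.12) = 0.03748 K/W
R_total = 0.0722 K/W
Q = ΔT / R_total = 27 / 0.0722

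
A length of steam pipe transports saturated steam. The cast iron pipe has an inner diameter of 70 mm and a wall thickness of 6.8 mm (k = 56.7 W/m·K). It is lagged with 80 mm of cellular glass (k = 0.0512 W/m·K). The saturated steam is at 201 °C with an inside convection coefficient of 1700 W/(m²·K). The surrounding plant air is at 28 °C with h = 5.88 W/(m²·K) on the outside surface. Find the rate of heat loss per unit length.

q′ ≈ 48.7 W/m

Treating each annulus and film as a series resistance:
R_inner film = 1/(h_i·2πr₁L) = 1/(1700×2π×0.035×1) = 0.002675 K/W
R_cast iron pipe wall = ln(41.8/35)/(2π×56.7×1) = 4.984×10^-4 K/W
R_cellular glass = ln(121.8/41.8)/(2π×0.0512×1) = 3.324 K/W
R_outer film = 1/(h_o·2πr_oL) = 1/(5.88×2π×0.1218×1) = 0.2222 K/W
R_total = 3.55 K/W
Q = ΔT/R_total = 173/3.55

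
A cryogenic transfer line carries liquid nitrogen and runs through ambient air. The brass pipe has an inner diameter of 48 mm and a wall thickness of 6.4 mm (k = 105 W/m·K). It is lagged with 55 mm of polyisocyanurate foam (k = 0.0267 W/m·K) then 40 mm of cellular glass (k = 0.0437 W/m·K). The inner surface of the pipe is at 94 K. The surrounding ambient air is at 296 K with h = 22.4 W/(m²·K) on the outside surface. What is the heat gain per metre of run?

q′ ≈ 26.5 W/m

Treating each annulus and film as a series resistance:
R_brass pipe wall = ln(30.4/24)/(2π×105×1) = 3.583×10^-4 K/W
R_polyisocyanurate foam = ln(85.4/30.4)/(2π×0.0267×1) = 6.157 K/W
R_cellular glass = ln(125.4/85.4)/(2π×0.0437×1) = 1.399 K/W
R_outer film = 1/(h_o·2πr_oL) = 1/(22.4×2π×0.1254×1) = 0.05666 K/W
R_total = 7.613 K/W
Q = ΔT/R_total = 202/7.613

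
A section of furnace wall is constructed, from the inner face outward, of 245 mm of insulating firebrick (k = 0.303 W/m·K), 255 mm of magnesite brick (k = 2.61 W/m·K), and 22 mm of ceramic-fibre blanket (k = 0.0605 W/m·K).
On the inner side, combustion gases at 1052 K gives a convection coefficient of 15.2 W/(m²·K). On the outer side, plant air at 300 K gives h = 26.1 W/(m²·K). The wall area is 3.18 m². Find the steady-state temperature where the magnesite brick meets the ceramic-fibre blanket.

Model the wall as resistances in series:
R_inner film = 1/(h_i·A) = 1/(15.2×3.18) = 0.02069 K/W
R_insulating firebrick = L/(kA) = 0.245/(0.303×3.18) = 0.2543 K/W
R_magnesite brick = L/(kA) = 0.255/(2.61×3.18) = 0.03072 K/W
R_ceramic-fibre blanket = L/(kA) = 0.022/(0.0605×3.18) = 0.1144 K/W
R_outer film = 1/(h_o·A) = 1/(26.1×3.18) = 0.01205 K/W
R_total = 0.4321 K/W;  Q = ΔT/R_total = 752/0.4321 = 1740 W
T_interface = T_inner − Q·ΣR(inner→interface) = 1052 − 1740×0.3057

T ≈ 520 K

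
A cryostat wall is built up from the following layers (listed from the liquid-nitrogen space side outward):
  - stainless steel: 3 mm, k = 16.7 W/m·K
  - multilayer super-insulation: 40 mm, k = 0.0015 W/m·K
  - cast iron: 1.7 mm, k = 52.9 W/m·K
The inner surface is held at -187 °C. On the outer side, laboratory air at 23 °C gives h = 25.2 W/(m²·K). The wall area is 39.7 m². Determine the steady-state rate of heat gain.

Using the resistance-network approach (series):
R_stainless steel = L/(kA) = 0.003/(16.7×39.7) = 4.525×10^-6 K/W
R_multilayer super-insulation = L/(kA) = 0.04/(0.0015×39.7) = 0.6717 K/W
R_cast iron = L/(kA) = 0.0017/(52.9×39.7) = 8.095×10^-7 K/W
R_outer film = 1/(h_o·A) = 1/(25.2×39.7) = 9.996×10^-4 K/W
R_total = 0.6727 K/W
Q = ΔT / R_total = 210 / 0.6727

Q ≈ 312 W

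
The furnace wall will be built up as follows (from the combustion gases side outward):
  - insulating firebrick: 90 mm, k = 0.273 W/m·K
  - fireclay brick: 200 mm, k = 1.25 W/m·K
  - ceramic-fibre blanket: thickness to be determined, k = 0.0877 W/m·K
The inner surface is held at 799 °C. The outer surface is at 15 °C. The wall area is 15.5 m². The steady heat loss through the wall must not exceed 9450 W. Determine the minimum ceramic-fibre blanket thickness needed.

Series thermal resistances:
R_insulating firebrick = L/(kA) = 0.09/(0.273×15.5) = 0.02127 K/W
R_fireclay brick = L/(kA) = 0.2/(1.25×15.5) = 0.01032 K/W
Sum of the known resistances R_other = 0.03159 K/W
Required total resistance R_tot = ΔT/Q_allow = 784/9450 = 0.08296 K/W
R_ceramic-fibre blanket = R_tot − R_other = 0.05137 K/W
L = R·k·A = 0.05137×0.0877×15.5

L ≈ 69.8 mm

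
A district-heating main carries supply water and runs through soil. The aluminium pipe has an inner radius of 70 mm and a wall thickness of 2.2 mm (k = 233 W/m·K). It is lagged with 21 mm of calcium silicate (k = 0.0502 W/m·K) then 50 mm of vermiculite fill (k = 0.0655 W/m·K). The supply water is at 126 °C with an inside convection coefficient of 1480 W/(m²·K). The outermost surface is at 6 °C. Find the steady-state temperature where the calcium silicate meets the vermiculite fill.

Treating each annulus and film as a series resistance:
R_inner film = 1/(h_i·2πr₁L) = 1/(1480×2π×0.07×1) = 0.001536 K/W
R_aluminium pipe wall = ln(72.2/70)/(2π×233×1) = 2.114×10^-5 K/W
R_calcium silicate = ln(93.2/72.2)/(2π×0.0502×1) = 0.8094 K/W
R_vermiculite fill = ln(143.2/93.2)/(2π×0.0655×1) = 1.044 K/W
R_total = 1.855 K/W
Q = ΔT/R_total = 120/1.855
Q = 64.7 W/m
T_interface = T_inner − Q·ΣR(inner→interface) = 126 − 64.7×0.811

T ≈ 73.5 °C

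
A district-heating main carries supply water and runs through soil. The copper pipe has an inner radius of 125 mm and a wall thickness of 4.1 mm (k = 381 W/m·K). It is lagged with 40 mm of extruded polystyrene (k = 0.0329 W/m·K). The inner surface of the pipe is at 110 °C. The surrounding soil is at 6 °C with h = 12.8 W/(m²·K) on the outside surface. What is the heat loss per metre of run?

q′ ≈ 75.4 W/m

For a radial system each layer contributes R = ln(r_out/r_in)/(2πkL); films add R = 1/(hA).
R_copper pipe wall = ln(129.1/125)/(2π×381×1) = 1.348×10^-5 K/W
R_extruded polystyrene = ln(169.1/129.1)/(2π×0.0329×1) = 1.306 K/W
R_outer film = 1/(h_o·2πr_oL) = 1/(12.8×2π×0.1691×1) = 0.07353 K/W
R_total = 1.379 K/W
Q = ΔT/R_total = 104/1.379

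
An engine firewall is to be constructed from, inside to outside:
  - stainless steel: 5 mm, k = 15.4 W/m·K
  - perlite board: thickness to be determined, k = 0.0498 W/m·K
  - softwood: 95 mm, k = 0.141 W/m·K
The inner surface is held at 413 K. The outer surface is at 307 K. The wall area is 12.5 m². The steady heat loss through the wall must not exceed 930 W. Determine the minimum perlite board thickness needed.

L ≈ 37.4 mm

Series thermal resistances:
R_stainless steel = L/(kA) = 0.005/(15.4×12.5) = 2.597×10^-5 K/W
R_softwood = L/(kA) = 0.095/(0.141×12.5) = 0.0539 K/W
Sum of the known resistances R_other = 0.05393 K/W
Required total resistance R_tot = ΔT/Q_allow = 106/930 = 0.114 K/W
R_perlite board = R_tot − R_other = 0.06005 K/W
L = R·k·A = 0.06005×0.0498×12.5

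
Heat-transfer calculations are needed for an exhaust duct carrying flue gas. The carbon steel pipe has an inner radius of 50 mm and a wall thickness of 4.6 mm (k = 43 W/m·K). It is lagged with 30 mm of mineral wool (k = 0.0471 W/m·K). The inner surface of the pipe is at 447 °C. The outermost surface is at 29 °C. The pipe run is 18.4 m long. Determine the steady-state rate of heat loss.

Q ≈ 5200 W

For a radial system each layer contributes R = ln(r_out/r_in)/(2πkL); films add R = 1/(hA).
R_carbon steel pipe wall = ln(54.6/50)/(2π×43×18.4) = 1.77×10^-5 K/W
R_mineral wool = ln(84.6/54.6)/(2π×0.0471×18.4) = 0.08042 K/W
R_total = 0.08044 K/W
Q = ΔT/R_total = 418/0.08044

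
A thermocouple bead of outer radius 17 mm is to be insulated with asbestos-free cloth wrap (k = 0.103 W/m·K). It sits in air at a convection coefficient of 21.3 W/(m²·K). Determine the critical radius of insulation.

r_cr ≈ 9.67 mm

For a sphere r_cr = 2k/h = 2×0.103/21.3
r_cr = 9.67 mm; since the bare radius (17 mm) is above r_cr, any added insulation will reduce heat loss.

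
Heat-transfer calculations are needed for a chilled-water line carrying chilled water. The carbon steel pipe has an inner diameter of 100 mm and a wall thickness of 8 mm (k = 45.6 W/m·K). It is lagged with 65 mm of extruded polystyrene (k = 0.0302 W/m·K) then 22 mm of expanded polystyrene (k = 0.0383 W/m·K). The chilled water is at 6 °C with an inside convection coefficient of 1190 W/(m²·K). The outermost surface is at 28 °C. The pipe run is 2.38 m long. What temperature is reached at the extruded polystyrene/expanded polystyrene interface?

Radial resistances (cylindrical: R_cond = ln(r_o/r_i)/(2πkL), R_conv = 1/(h·2πrL)):
R_inner film = 1/(h_i·2πr₁L) = 1/(1190×2π×0.05×2.38) = 0.001124 K/W
R_carbon steel pipe wall = ln(58/50)/(2π×45.6×2.38) = 2.177×10^-4 K/W
R_extruded polystyrene = ln(123/58)/(2π×0.0302×2.38) = 1.665 K/W
R_expanded polystyrene = ln(145/123)/(2π×0.0383×2.38) = 0.2873 K/W
R_total = 1.953 K/W
Q = ΔT/R_total = 22/1.953
Q = 11.3 W
T_interface = T_inner + Q·ΣR(inner→interface) = 6 + 11.3×1.666

T ≈ 24.8 °C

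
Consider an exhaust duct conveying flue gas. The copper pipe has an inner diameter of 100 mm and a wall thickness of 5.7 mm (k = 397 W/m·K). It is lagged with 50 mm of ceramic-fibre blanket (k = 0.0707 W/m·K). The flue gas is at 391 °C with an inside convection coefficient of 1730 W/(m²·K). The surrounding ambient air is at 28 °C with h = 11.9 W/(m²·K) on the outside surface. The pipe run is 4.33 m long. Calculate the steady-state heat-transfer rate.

Treating each annulus and film as a series resistance:
R_inner film = 1/(h_i·2πr₁L) = 1/(1730×2π×0.05×4.33) = 4.249×10^-4 K/W
R_copper pipe wall = ln(55.7/50)/(2π×397×4.33) = 9.995×10^-6 K/W
R_ceramic-fibre blanket = ln(105.7/55.7)/(2π×0.0707×4.33) = 0.3331 K/W
R_outer film = 1/(h_o·2πr_oL) = 1/(11.9×2π×0.1057×4.33) = 0.02922 K/W
R_total = 0.3627 K/W
Q = ΔT/R_total = 363/0.3627

Q ≈ 1000 W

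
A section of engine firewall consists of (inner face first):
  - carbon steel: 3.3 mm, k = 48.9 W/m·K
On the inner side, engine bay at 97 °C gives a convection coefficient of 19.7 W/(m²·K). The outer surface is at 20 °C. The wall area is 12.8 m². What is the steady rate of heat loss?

Series thermal resistances:
R_inner film = 1/(h_i·A) = 1/(19.7×12.8) = 0.003966 K/W
R_carbon steel = L/(kA) = 0.0033/(48.9×12.8) = 5.272×10^-6 K/W
R_total = 0.003971 K/W
Q = ΔT / R_total = 77 / 0.003971

Q ≈ 19400 W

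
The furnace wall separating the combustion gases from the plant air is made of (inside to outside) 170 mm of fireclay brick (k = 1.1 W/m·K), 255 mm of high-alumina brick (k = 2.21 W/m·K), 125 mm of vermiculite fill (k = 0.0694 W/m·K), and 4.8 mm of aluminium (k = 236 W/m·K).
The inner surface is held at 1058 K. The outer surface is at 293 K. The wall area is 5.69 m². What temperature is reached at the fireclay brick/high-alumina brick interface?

Series thermal resistances:
R_fireclay brick = L/(kA) = 0.17/(1.1×5.69) = 0.02716 K/W
R_high-alumina brick = L/(kA) = 0.255/(2.21×5.69) = 0.02028 K/W
R_vermiculite fill = L/(kA) = 0.125/(0.0694×5.69) = 0.3165 K/W
R_aluminium = L/(kA) = 0.0048/(236×5.69) = 3.575×10^-6 K/W
R_total = 0.364 K/W;  Q = ΔT/R_total = 765/0.364 = 2102 W
T_interface = T_inner − Q·ΣR(inner→interface) = 1058 − 2100×0.02716

T ≈ 1000 K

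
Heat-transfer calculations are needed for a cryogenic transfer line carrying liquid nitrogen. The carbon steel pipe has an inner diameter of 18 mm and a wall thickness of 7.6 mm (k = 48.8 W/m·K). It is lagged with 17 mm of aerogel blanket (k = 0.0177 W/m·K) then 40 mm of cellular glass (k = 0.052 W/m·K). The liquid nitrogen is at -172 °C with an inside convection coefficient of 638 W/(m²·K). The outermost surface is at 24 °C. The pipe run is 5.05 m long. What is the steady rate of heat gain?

Q ≈ 113 W

Cylindrical conduction, so R = ln(r₂/r₁)/(2πkL) per layer, in series:
R_inner film = 1/(h_i·2πr₁L) = 1/(638×2π×0.009×5.05) = 0.005489 K/W
R_carbon steel pipe wall = ln(16.6/9)/(2π×48.8×5.05) = 3.954×10^-4 K/W
R_aerogel blanket = ln(33.6/16.6)/(2π×0.0177×5.05) = 1.256 K/W
R_cellular glass = ln(73.6/33.6)/(2π×0.052×5.05) = 0.4752 K/W
R_total = 1.737 K/W
Q = ΔT/R_total = 196/1.737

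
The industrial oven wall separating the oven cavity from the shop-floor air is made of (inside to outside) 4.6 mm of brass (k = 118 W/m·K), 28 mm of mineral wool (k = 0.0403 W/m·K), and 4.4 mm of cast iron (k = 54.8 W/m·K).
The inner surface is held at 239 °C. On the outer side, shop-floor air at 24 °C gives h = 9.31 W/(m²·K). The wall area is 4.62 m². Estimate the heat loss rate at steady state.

Treating each layer as a thermal resistance in series:
R_brass = L/(kA) = 0.0046/(118×4.62) = 8.438×10^-6 K/W
R_mineral wool = L/(kA) = 0.028/(0.0403×4.62) = 0.1504 K/W
R_cast iron = L/(kA) = 0.0044/(54.8×4.62) = 1.738×10^-5 K/W
R_outer film = 1/(h_o·A) = 1/(9.31×4.62) = 0.02325 K/W
R_total = 0.1737 K/W
Q = ΔT / R_total = 215 / 0.1737

Q ≈ 1240 W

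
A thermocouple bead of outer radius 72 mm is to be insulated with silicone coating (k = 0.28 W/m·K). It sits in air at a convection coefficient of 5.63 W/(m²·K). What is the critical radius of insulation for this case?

r_cr ≈ 99.5 mm

For a sphere r_cr = 2k/h = 2×0.28/5.63
r_cr = 99.5 mm; since the bare radius (72 mm) is below r_cr, adding a thin layer of insulation will *increase* heat loss.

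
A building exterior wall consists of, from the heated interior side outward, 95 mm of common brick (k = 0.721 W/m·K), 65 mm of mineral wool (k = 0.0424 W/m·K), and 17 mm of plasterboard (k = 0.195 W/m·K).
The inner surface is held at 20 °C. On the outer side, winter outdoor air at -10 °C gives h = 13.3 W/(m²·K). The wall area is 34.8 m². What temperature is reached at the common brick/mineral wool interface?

T ≈ 17.8 °C

Using the resistance-network approach (series):
R_common brick = L/(kA) = 0.095/(0.721×34.8) = 0.003786 K/W
R_mineral wool = L/(kA) = 0.065/(0.0424×34.8) = 0.04405 K/W
R_plasterboard = L/(kA) = 0.017/(0.195×34.8) = 0.002505 K/W
R_outer film = 1/(h_o·A) = 1/(13.3×34.8) = 0.002161 K/W
R_total = 0.0525 K/W;  Q = ΔT/R_total = 30/0.0525 = 571.4 W
T_interface = T_inner − Q·ΣR(inner→interface) = 20 − 571×0.003786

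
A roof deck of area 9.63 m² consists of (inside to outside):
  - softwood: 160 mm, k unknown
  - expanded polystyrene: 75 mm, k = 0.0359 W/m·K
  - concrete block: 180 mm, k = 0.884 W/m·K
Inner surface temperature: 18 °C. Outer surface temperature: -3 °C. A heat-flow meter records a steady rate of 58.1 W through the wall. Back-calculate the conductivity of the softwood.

Model the wall as resistances in series:
R_expanded polystyrene = L/(kA) = 0.075/(0.0359×9.63) = 0.2169 K/W
R_concrete block = L/(kA) = 0.18/(0.884×9.63) = 0.02114 K/W
Sum of known resistances R_other = 0.2381 K/W
Total R = ΔT/Q = 21/58.1 = 0.3614 K/W
R_softwood = R_total − R_other = 0.1234 K/W
k = L/(R·A) = 0.16/(0.1234×9.63)

k ≈ 0.135 W/(m·K)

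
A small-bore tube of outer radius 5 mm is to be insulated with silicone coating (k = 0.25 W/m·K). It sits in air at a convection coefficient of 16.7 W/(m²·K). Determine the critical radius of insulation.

r_cr ≈ 15 mm

For a cylinder r_cr = k/h = 0.25/16.7
r_cr = 15 mm; since the bare radius (5 mm) is below r_cr, adding a thin layer of insulation will *increase* heat loss.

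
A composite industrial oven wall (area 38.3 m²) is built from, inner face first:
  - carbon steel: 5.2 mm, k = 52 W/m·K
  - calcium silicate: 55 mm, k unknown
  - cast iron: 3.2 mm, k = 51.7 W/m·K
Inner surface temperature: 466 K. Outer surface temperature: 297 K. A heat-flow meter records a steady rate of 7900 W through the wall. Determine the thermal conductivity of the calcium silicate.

Using the resistance-network approach (series):
R_carbon steel = L/(kA) = 0.0052/(52×38.3) = 2.611×10^-6 K/W
R_cast iron = L/(kA) = 0.0032/(51.7×38.3) = 1.616×10^-6 K/W
Sum of known resistances R_other = 4.227×10^-6 K/W
Total R = ΔT/Q = 169/7900 = 0.02139 K/W
R_calcium silicate = R_total − R_other = 0.02139 K/W
k = L/(R·A) = 0.055/(0.02139×38.3)

k ≈ 0.0671 W/(m·K)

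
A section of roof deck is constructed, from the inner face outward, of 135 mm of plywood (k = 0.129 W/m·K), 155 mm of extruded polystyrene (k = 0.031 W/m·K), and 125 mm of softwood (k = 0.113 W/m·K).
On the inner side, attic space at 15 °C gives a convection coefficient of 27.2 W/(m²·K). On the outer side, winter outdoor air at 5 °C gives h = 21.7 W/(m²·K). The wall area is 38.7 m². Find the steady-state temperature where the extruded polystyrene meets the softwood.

Thermal resistances in series:
R_inner film = 1/(h_i·A) = 1/(27.2×38.7) = 9.5×10^-4 K/W
R_plywood = L/(kA) = 0.135/(0.129×38.7) = 0.02704 K/W
R_extruded polystyrene = L/(kA) = 0.155/(0.031×38.7) = 0.1292 K/W
R_softwood = L/(kA) = 0.125/(0.113×38.7) = 0.02858 K/W
R_outer film = 1/(h_o·A) = 1/(21.7×38.7) = 0.001191 K/W
R_total = 0.187 K/W;  Q = ΔT/R_total = 10/0.187 = 53.49 W
T_interface = T_inner − Q·ΣR(inner→interface) = 15 − 53.5×0.1572

T ≈ 6.59 °C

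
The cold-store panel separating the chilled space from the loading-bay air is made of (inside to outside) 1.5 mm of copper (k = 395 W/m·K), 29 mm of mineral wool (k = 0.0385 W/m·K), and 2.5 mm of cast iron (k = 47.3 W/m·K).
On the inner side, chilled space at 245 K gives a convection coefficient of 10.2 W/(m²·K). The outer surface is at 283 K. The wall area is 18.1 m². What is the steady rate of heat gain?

Thermal resistances in series:
R_inner film = 1/(h_i·A) = 1/(10.2×18.1) = 0.005417 K/W
R_copper = L/(kA) = 0.0015/(395×18.1) = 2.098×10^-7 K/W
R_mineral wool = L/(kA) = 0.029/(0.0385×18.1) = 0.04162 K/W
R_cast iron = L/(kA) = 0.0025/(47.3×18.1) = 2.92×10^-6 K/W
R_total = 0.04704 K/W
Q = ΔT / R_total = 38 / 0.04704

Q ≈ 808 W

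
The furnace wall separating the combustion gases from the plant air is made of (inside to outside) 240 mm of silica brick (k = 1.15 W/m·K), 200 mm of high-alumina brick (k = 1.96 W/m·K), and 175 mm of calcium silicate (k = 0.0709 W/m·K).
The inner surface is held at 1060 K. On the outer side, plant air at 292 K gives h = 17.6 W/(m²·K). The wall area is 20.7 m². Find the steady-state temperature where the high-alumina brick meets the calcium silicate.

Using the resistance-network approach (series):
R_silica brick = L/(kA) = 0.24/(1.15×20.7) = 0.01008 K/W
R_high-alumina brick = L/(kA) = 0.2/(1.96×20.7) = 0.00493 K/W
R_calcium silicate = L/(kA) = 0.175/(0.0709×20.7) = 0.1192 K/W
R_outer film = 1/(h_o·A) = 1/(17.6×20.7) = 0.002745 K/W
R_total = 0.137 K/W;  Q = ΔT/R_total = 768/0.137 = 5606 W
T_interface = T_inner − Q·ΣR(inner→interface) = 1060 − 5610×0.01501

T ≈ 976 K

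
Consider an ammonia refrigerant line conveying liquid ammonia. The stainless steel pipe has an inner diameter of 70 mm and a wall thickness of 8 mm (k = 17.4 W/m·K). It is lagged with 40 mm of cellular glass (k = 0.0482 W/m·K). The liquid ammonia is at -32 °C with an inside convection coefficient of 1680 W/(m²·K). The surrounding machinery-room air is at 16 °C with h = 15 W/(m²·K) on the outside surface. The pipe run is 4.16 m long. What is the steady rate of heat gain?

Radial resistances (cylindrical: R_cond = ln(r_o/r_i)/(2πkL), R_conv = 1/(h·2πrL)):
R_inner film = 1/(h_i·2πr₁L) = 1/(1680×2π×0.035×4.16) = 6.507×10^-4 K/W
R_stainless steel pipe wall = ln(43/35)/(2π×17.4×4.16) = 4.526×10^-4 K/W
R_cellular glass = ln(83/43)/(2π×0.0482×4.16) = 0.522 K/W
R_outer film = 1/(h_o·2πr_oL) = 1/(15×2π×0.083×4.16) = 0.03073 K/W
R_total = 0.5538 K/W
Q = ΔT/R_total = 48/0.5538

Q ≈ 86.7 W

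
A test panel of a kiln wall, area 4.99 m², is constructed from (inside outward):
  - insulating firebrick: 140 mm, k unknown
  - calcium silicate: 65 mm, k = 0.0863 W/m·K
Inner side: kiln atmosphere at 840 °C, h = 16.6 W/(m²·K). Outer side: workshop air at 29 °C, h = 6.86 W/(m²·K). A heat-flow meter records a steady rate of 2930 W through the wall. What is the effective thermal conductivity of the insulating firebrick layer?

Using the resistance-network approach (series):
R_inner film = 1/(h_i·A) = 1/(16.6×4.99) = 0.01207 K/W
R_calcium silicate = L/(kA) = 0.065/(0.0863×4.99) = 0.1509 K/W
R_outer film = 1/(h_o·A) = 1/(6.86×4.99) = 0.02921 K/W
Sum of known resistances R_other = 0.1922 K/W
Total R = ΔT/Q = 811/2930 = 0.2768 K/W
R_insulating firebrick = R_total − R_other = 0.08457 K/W
k = L/(R·A) = 0.14/(0.08457×4.99)

k ≈ 0.332 W/(m·K)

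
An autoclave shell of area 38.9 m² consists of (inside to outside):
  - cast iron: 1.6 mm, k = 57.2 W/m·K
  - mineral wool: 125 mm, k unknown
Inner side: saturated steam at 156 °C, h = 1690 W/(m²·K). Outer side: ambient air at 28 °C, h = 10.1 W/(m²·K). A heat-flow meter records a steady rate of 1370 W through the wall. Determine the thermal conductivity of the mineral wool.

k ≈ 0.0354 W/(m·K)

Treating each layer as a thermal resistance in series:
R_inner film = 1/(h_i·A) = 1/(1690×38.9) = 1.521×10^-5 K/W
R_cast iron = L/(kA) = 0.0016/(57.2×38.9) = 7.191×10^-7 K/W
R_outer film = 1/(h_o·A) = 1/(10.1×38.9) = 0.002545 K/W
Sum of known resistances R_other = 0.002561 K/W
Total R = ΔT/Q = 128/1370 = 0.09343 K/W
R_mineral wool = R_total − R_other = 0.09087 K/W
k = L/(R·A) = 0.125/(0.09087×38.9)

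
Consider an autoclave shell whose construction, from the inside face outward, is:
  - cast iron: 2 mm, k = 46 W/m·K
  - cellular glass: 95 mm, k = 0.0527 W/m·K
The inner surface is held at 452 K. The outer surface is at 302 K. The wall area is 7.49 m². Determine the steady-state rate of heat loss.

Series thermal resistances:
R_cast iron = L/(kA) = 0.002/(46×7.49) = 5.805×10^-6 K/W
R_cellular glass = L/(kA) = 0.095/(0.0527×7.49) = 0.2407 K/W
R_total = 0.2407 K/W
Q = ΔT / R_total = 150 / 0.2407

Q ≈ 623 W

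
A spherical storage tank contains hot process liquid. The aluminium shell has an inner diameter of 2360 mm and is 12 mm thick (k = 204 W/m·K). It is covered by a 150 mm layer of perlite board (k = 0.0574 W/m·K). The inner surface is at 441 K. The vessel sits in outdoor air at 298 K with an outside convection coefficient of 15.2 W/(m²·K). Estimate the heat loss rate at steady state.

Q ≈ 1080 W

Each spherical layer contributes R = (1/r_i − 1/r_o)/(4πk):
R_aluminium shell = (1/1.18 − 1/1.192)/(4π×204) = 3.328×10^-6 K/W
R_perlite board = (1/1.192 − 1/1.342)/(4π×0.0574) = 0.13 K/W
R_outer film = 1/(h·4πr_o²) = 1/(15.2×4π×1.342²) = 0.002907 K/W
R_total = 0.1329 K/W
Q = ΔT/R_total = 143/0.1329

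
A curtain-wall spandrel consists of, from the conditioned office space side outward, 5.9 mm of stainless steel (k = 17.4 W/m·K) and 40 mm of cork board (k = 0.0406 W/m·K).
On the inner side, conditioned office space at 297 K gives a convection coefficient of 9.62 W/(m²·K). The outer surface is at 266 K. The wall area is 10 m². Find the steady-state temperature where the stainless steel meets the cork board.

T ≈ 294 K

Treating each layer as a thermal resistance in series:
R_inner film = 1/(h_i·A) = 1/(9.62×10) = 0.0104 K/W
R_stainless steel = L/(kA) = 0.0059/(17.4×10) = 3.391×10^-5 K/W
R_cork board = L/(kA) = 0.04/(0.0406×10) = 0.09852 K/W
R_total = 0.109 K/W;  Q = ΔT/R_total = 31/0.109 = 284.5 W
T_interface = T_inner − Q·ΣR(inner→interface) = 297 − 285×0.01043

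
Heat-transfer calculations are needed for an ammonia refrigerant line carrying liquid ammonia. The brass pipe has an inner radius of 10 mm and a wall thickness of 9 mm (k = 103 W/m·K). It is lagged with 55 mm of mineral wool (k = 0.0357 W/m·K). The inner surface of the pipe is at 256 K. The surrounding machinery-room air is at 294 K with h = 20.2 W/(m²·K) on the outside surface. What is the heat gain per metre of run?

q′ ≈ 6.16 W/m

For a radial system each layer contributes R = ln(r_out/r_in)/(2πkL); films add R = 1/(hA).
R_brass pipe wall = ln(19/10)/(2π×103×1) = 9.918×10^-4 K/W
R_mineral wool = ln(74/19)/(2π×0.0357×1) = 6.061 K/W
R_outer film = 1/(h_o·2πr_oL) = 1/(20.2×2π×0.074×1) = 0.1065 K/W
R_total = 6.169 K/W
Q = ΔT/R_total = 38/6.169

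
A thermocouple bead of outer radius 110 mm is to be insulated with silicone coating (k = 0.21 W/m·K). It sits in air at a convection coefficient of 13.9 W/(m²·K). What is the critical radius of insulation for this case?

r_cr ≈ 30.2 mm

For a sphere r_cr = 2k/h = 2×0.21/13.9
r_cr = 30.2 mm; since the bare radius (110 mm) is above r_cr, any added insulation will reduce heat loss.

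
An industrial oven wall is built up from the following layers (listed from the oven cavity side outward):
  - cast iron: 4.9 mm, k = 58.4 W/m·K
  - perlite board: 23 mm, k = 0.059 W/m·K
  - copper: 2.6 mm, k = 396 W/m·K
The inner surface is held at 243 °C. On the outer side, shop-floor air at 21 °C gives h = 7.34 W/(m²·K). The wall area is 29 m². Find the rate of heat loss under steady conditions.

Q ≈ 12200 W

Thermal resistances in series:
R_cast iron = L/(kA) = 0.0049/(58.4×29) = 2.893×10^-6 K/W
R_perlite board = L/(kA) = 0.023/(0.059×29) = 0.01344 K/W
R_copper = L/(kA) = 0.0026/(396×29) = 2.264×10^-7 K/W
R_outer film = 1/(h_o·A) = 1/(7.34×29) = 0.004698 K/W
R_total = 0.01814 K/W
Q = ΔT / R_total = 222 / 0.01814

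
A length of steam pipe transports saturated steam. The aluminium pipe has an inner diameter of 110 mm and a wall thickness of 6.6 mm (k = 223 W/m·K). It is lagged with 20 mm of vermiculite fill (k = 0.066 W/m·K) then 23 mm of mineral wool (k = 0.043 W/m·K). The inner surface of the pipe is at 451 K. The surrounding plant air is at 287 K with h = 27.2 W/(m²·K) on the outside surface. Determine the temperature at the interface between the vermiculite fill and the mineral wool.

Treating each annulus and film as a series resistance:
R_aluminium pipe wall = ln(61.6/55)/(2π×223×1) = 8.088×10^-5 K/W
R_vermiculite fill = ln(81.6/61.6)/(2π×0.066×1) = 0.678 K/W
R_mineral wool = ln(104.6/81.6)/(2π×0.043×1) = 0.9191 K/W
R_outer film = 1/(h_o·2πr_oL) = 1/(27.2×2π×0.1046×1) = 0.05594 K/W
R_total = 1.653 K/W
Q = ΔT/R_total = 164/1.653
Q = 99.2 W/m
T_interface = T_inner − Q·ΣR(inner→interface) = 451 − 99.2×0.6781

T ≈ 384 K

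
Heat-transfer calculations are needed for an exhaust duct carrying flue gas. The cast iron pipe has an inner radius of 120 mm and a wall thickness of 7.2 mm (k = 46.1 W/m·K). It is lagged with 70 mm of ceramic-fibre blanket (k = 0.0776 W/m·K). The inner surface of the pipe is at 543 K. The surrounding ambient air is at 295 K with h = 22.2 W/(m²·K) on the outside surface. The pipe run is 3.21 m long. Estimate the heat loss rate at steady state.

Q ≈ 851 W

Radial resistances (cylindrical: R_cond = ln(r_o/r_i)/(2πkL), R_conv = 1/(h·2πrL)):
R_cast iron pipe wall = ln(127.2/120)/(2π×46.1×3.21) = 6.267×10^-5 K/W
R_ceramic-fibre blanket = ln(197.2/127.2)/(2π×0.0776×3.21) = 0.2801 K/W
R_outer film = 1/(h_o·2πr_oL) = 1/(22.2×2π×0.1972×3.21) = 0.01133 K/W
R_total = 0.2915 K/W
Q = ΔT/R_total = 248/0.2915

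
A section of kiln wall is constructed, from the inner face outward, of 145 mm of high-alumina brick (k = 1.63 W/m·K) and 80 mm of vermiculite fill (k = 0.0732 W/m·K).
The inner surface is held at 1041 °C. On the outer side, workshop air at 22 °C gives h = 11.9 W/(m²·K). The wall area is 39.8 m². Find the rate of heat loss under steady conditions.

Series thermal resistances:
R_high-alumina brick = L/(kA) = 0.145/(1.63×39.8) = 0.002235 K/W
R_vermiculite fill = L/(kA) = 0.08/(0.0732×39.8) = 0.02746 K/W
R_outer film = 1/(h_o·A) = 1/(11.9×39.8) = 0.002111 K/W
R_total = 0.03181 K/W
Q = ΔT / R_total = 1019 / 0.03181

Q ≈ 32000 W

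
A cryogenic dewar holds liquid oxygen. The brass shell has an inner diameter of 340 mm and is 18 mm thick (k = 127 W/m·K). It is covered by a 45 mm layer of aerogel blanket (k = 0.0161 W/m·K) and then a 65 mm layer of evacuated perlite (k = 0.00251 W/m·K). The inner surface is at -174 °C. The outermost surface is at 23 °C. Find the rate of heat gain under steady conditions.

Q ≈ 5.67 W

For a spherical shell R = (1/r₁ − 1/r₂)/(4πk); film R = 1/(h·4πr²). In series:
R_brass shell = (1/0.17 − 1/0.188)/(4π×127) = 3.529×10^-4 K/W
R_aerogel blanket = (1/0.188 − 1/0.233)/(4π×0.0161) = 5.078 K/W
R_evacuated perlite = (1/0.233 − 1/0.298)/(4π×0.00251) = 29.68 K/W
R_total = 34.76 K/W
Q = ΔT/R_total = 197/34.76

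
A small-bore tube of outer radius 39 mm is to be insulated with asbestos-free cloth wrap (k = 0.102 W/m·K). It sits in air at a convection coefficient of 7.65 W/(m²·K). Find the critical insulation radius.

r_cr ≈ 13.3 mm

For a cylinder r_cr = k/h = 0.102/7.65
r_cr = 13.3 mm; since the bare radius (39 mm) is above r_cr, any added insulation will reduce heat loss.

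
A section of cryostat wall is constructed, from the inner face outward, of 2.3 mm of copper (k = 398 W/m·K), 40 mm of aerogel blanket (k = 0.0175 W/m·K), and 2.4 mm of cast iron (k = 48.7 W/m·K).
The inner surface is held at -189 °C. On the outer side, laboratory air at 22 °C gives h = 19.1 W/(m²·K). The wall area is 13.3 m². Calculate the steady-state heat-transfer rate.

Using the resistance-network approach (series):
R_copper = L/(kA) = 0.0023/(398×13.3) = 4.345×10^-7 K/W
R_aerogel blanket = L/(kA) = 0.04/(0.0175×13.3) = 0.1719 K/W
R_cast iron = L/(kA) = 0.0024/(48.7×13.3) = 3.705×10^-6 K/W
R_outer film = 1/(h_o·A) = 1/(19.1×13.3) = 0.003937 K/W
R_total = 0.1758 K/W
Q = ΔT / R_total = 211 / 0.1758

Q ≈ 1200 W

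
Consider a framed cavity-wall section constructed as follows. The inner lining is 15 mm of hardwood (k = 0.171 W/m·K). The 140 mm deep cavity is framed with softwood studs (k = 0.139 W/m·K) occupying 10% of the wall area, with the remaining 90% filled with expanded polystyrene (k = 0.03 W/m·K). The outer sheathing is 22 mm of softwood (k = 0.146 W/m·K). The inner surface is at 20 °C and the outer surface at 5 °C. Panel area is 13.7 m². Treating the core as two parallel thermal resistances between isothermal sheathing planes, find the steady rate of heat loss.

Q ≈ 56.1 W

Sheathing layers in series; stud and cavity paths in parallel between them.
R_inner = 0.015/(0.171×13.7) = 0.006403 K/W
R_stud  = 0.14/(0.139×0.1×13.7) = 0.7352 K/W
R_cav   = 0.14/(0.03×0.9×13.7) = 0.3785 K/W
1/R_core = 1/R_stud + 1/R_cav → R_core = 0.2499 K/W
R_outer = 0.022/(0.146×13.7) = 0.011 K/W
R_total = 0.2673 K/W
Q = ΔT/R_total = 15/0.2673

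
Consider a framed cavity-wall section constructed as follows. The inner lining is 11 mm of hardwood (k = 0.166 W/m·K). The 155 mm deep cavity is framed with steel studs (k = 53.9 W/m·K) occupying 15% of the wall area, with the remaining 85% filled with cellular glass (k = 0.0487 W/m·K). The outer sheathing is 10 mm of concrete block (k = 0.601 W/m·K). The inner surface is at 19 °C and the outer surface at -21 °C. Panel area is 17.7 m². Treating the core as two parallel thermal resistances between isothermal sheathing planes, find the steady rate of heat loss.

Sheathing layers in series; stud and cavity paths in parallel between them.
R_inner = 0.011/(0.166×17.7) = 0.003744 K/W
R_stud  = 0.155/(53.9×0.15×17.7) = 0.001083 K/W
R_cav   = 0.155/(0.0487×0.85×17.7) = 0.2115 K/W
1/R_core = 1/R_stud + 1/R_cav → R_core = 0.001078 K/W
R_outer = 0.01/(0.601×17.7) = 9.401×10^-4 K/W
R_total = 0.005761 K/W
Q = ΔT/R_total = 40/0.005761

Q ≈ 6940 W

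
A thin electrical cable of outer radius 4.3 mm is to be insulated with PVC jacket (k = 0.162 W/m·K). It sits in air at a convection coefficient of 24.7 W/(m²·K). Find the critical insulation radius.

For a cylinder r_cr = k/h = 0.162/24.7
r_cr = 6.56 mm; since the bare radius (4.3 mm) is below r_cr, adding a thin layer of insulation will *increase* heat loss.

r_cr ≈ 6.56 mm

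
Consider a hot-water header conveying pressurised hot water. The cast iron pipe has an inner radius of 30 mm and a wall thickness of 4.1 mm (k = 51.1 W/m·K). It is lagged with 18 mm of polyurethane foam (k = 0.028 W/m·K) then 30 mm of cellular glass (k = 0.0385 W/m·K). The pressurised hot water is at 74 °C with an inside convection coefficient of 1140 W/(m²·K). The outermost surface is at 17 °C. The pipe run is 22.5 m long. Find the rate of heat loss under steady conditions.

For a radial system each layer contributes R = ln(r_out/r_in)/(2πkL); films add R = 1/(hA).
R_inner film = 1/(h_i·2πr₁L) = 1/(1140×2π×0.03×22.5) = 2.068×10^-4 K/W
R_cast iron pipe wall = ln(34.1/30)/(2π×51.1×22.5) = 1.773×10^-5 K/W
R_polyurethane foam = ln(52.1/34.1)/(2π×0.028×22.5) = 0.1071 K/W
R_cellular glass = ln(82.1/52.1)/(2π×0.0385×22.5) = 0.08355 K/W
R_total = 0.1909 K/W
Q = ΔT/R_total = 57/0.1909

Q ≈ 299 W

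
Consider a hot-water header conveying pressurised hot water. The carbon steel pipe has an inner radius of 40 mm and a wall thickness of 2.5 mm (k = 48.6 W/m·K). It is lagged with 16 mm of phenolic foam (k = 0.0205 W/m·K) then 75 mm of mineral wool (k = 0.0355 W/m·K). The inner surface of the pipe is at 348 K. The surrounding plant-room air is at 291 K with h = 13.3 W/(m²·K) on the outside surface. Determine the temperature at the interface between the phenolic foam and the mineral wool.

T ≈ 325 K

Treating each annulus and film as a series resistance:
R_carbon steel pipe wall = ln(42.5/40)/(2π×48.6×1) = 1.985×10^-4 K/W
R_phenolic foam = ln(58.5/42.5)/(2π×0.0205×1) = 2.481 K/W
R_mineral wool = ln(133.5/58.5)/(2π×0.0355×1) = 3.699 K/W
R_outer film = 1/(h_o·2πr_oL) = 1/(13.3×2π×0.1335×1) = 0.08964 K/W
R_total = 6.27 K/W
Q = ΔT/R_total = 57/6.27
Q = 9.09 W/m
T_interface = T_inner − Q·ΣR(inner→interface) = 348 − 9.09×2.481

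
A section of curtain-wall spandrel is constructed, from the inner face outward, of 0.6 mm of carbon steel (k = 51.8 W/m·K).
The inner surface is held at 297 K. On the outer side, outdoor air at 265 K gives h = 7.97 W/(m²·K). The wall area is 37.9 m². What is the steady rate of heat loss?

Q ≈ 9670 W

Using the resistance-network approach (series):
R_carbon steel = L/(kA) = 0.0006/(51.8×37.9) = 3.056×10^-7 K/W
R_outer film = 1/(h_o·A) = 1/(7.97×37.9) = 0.003311 K/W
R_total = 0.003311 K/W
Q = ΔT / R_total = 32 / 0.003311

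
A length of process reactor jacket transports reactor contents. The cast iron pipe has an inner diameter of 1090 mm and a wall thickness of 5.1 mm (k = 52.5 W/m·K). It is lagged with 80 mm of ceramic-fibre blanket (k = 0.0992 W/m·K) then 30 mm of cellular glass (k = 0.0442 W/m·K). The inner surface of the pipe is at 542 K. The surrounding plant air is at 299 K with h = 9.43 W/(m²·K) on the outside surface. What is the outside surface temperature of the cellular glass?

T ≈ 314 K

Radial resistances (cylindrical: R_cond = ln(r_o/r_i)/(2πkL), R_conv = 1/(h·2πrL)):
R_cast iron pipe wall = ln(550.1/545)/(2π×52.5×1) = 2.824×10^-5 K/W
R_ceramic-fibre blanket = ln(630.1/550.1)/(2π×0.0992×1) = 0.2178 K/W
R_cellular glass = ln(660.1/630.1)/(2π×0.0442×1) = 0.1675 K/W
R_outer film = 1/(h_o·2πr_oL) = 1/(9.43×2π×0.6601×1) = 0.02557 K/W
R_total = 0.4109 K/W
Q = ΔT/R_total = 243/0.4109
Q = 591 W/m
T_interface = T_inner − Q·ΣR(inner→interface) = 542 − 591×0.3854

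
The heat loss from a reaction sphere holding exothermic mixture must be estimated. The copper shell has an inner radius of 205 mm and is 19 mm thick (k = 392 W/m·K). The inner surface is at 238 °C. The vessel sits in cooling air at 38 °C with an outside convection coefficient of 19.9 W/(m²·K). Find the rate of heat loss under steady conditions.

Spherical conduction: R = (1/r_in − 1/r_out)/(4πk) per layer; series-sum.
R_copper shell = (1/0.205 − 1/0.224)/(4π×392) = 8.4×10^-5 K/W
R_outer film = 1/(h·4πr_o²) = 1/(19.9×4π×0.224²) = 0.0797 K/W
R_total = 0.07978 K/W
Q = ΔT/R_total = 200/0.07978

Q ≈ 2510 W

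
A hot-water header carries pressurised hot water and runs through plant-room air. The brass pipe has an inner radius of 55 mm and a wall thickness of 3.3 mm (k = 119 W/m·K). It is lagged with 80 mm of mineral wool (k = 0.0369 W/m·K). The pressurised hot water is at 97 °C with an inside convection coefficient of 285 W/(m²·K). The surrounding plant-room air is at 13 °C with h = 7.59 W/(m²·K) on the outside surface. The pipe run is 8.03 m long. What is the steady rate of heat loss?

Per-layer cylindrical resistances, series-summed:
R_inner film = 1/(h_i·2πr₁L) = 1/(285×2π×0.055×8.03) = 0.001264 K/W
R_brass pipe wall = ln(58.3/55)/(2π×119×8.03) = 9.705×10^-6 K/W
R_mineral wool = ln(138.3/58.3)/(2π×0.0369×8.03) = 0.464 K/W
R_outer film = 1/(h_o·2πr_oL) = 1/(7.59×2π×0.1383×8.03) = 0.01888 K/W
R_total = 0.4841 K/W
Q = ΔT/R_total = 84/0.4841

Q ≈ 174 W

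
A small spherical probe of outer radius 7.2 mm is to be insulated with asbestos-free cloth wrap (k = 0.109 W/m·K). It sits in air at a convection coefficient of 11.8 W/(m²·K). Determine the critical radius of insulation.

For a sphere r_cr = 2k/h = 2×0.109/11.8
r_cr = 18.5 mm; since the bare radius (7.2 mm) is below r_cr, adding a thin layer of insulation will *increase* heat loss.

r_cr ≈ 18.5 mm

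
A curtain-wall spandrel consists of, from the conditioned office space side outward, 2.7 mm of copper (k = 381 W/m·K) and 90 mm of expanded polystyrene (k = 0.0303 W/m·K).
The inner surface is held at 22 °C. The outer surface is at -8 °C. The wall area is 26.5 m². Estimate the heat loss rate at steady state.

Q ≈ 268 W

Treating each layer as a thermal resistance in series:
R_copper = L/(kA) = 0.0027/(381×26.5) = 2.674×10^-7 K/W
R_expanded polystyrene = L/(kA) = 0.09/(0.0303×26.5) = 0.1121 K/W
R_total = 0.1121 K/W
Q = ΔT / R_total = 30 / 0.1121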